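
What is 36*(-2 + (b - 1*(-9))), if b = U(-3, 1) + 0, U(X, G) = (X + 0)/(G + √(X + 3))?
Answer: 144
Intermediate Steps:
U(X, G) = X/(G + √(3 + X))
b = -3 (b = -3/(1 + √(3 - 3)) + 0 = -3/(1 + √0) + 0 = -3/(1 + 0) + 0 = -3/1 + 0 = -3*1 + 0 = -3 + 0 = -3)
36*(-2 + (b - 1*(-9))) = 36*(-2 + (-3 - 1*(-9))) = 36*(-2 + (-3 + 9)) = 36*(-2 + 6) = 36*4 = 144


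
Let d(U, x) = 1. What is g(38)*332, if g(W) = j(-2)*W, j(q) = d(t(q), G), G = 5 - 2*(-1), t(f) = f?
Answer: 12616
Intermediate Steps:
G = 7 (G = 5 + 2 = 7)
j(q) = 1
g(W) = W (g(W) = 1*W = W)
g(38)*332 = 38*332 = 12616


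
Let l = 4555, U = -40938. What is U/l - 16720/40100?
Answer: -17177734/1826555 ≈ -9.4044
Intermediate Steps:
U/l - 16720/40100 = -40938/4555 - 16720/40100 = -40938*1/4555 - 16720*1/40100 = -40938/4555 - 836/2005 = -17177734/1826555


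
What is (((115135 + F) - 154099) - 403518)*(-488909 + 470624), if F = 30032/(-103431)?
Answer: 12128092230110/1499 ≈ 8.0908e+9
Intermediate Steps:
F = -30032/103431 (F = 30032*(-1/103431) = -30032/103431 ≈ -0.29036)
(((115135 + F) - 154099) - 403518)*(-488909 + 470624) = (((115135 - 30032/103431) - 154099) - 403518)*(-488909 + 470624) = ((11908498153/103431 - 154099) - 403518)*(-18285) = (-4030115516/103431 - 403518)*(-18285) = -45766385774/103431*(-18285) = 12128092230110/1499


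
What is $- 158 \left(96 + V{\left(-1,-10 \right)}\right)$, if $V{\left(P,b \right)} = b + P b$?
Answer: $-15168$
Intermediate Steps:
$- 158 \left(96 + V{\left(-1,-10 \right)}\right) = - 158 \left(96 - 10 \left(1 - 1\right)\right) = - 158 \left(96 - 0\right) = - 158 \left(96 + 0\right) = \left(-158\right) 96 = -15168$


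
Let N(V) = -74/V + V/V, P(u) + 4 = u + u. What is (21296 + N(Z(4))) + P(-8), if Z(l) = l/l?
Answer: 21203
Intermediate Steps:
Z(l) = 1
P(u) = -4 + 2*u (P(u) = -4 + (u + u) = -4 + 2*u)
N(V) = 1 - 74/V (N(V) = -74/V + 1 = 1 - 74/V)
(21296 + N(Z(4))) + P(-8) = (21296 + (-74 + 1)/1) + (-4 + 2*(-8)) = (21296 + 1*(-73)) + (-4 - 16) = (21296 - 73) - 20 = 21223 - 20 = 21203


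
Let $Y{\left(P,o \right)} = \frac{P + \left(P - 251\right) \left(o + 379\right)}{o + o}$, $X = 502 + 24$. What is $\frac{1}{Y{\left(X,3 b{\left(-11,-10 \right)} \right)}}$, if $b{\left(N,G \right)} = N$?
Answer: $- \frac{11}{15946} \approx -0.00068983$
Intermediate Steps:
$X = 526$
$Y{\left(P,o \right)} = \frac{P + \left(-251 + P\right) \left(379 + o\right)}{2 o}$
$\frac{1}{Y{\left(X,3 b{\left(-11,-10 \right)} \right)}} = \frac{1}{\frac{1}{2} \frac{1}{3 \left(-11\right)} \left(-95129 + 380 \cdot 526 + 3 \left(-11\right) \left(-251 + 526\right)\right)} = \frac{1}{\frac{1}{2} \frac{1}{-33} \left(-95129 + 199880 - 9075\right)} = \frac{1}{\frac{1}{2} \left(- \frac{1}{33}\right) \left(-95129 + 199880 - 9075\right)} = \frac{1}{\frac{1}{2} \left(- \frac{1}{33}\right) 95676} = \frac{1}{- \frac{15946}{11}} = - \frac{11}{15946}$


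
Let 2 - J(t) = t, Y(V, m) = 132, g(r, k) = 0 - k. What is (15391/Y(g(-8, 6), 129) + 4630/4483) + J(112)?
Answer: 4515853/591756 ≈ 7.6313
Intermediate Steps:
g(r, k) = -k
J(t) = 2 - t
(15391/Y(g(-8, 6), 129) + 4630/4483) + J(112) = (15391/132 + 4630/4483) + (2 - 1*112) = (15391*(1/132) + 4630*(1/4483)) + (2 - 112) = (15391/132 + 4630/4483) - 110 = 69609013/591756 - 110 = 4515853/591756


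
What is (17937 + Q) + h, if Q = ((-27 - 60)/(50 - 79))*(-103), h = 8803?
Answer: 26431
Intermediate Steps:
Q = -309 (Q = -87/(-29)*(-103) = -87*(-1/29)*(-103) = 3*(-103) = -309)
(17937 + Q) + h = (17937 - 309) + 8803 = 17628 + 8803 = 26431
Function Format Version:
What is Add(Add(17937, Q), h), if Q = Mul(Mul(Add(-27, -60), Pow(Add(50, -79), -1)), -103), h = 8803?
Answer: 26431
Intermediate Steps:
Q = -309 (Q = Mul(Mul(-87, Pow(-29, -1)), -103) = Mul(Mul(-87, Rational(-1, 29)), -103) = Mul(3, -103) = -309)
Add(Add(17937, Q), h) = Add(Add(17937, -309), 8803) = Add(17628, 8803) = 26431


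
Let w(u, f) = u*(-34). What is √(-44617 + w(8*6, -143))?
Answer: I*√46249 ≈ 215.06*I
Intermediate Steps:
w(u, f) = -34*u
√(-44617 + w(8*6, -143)) = √(-44617 - 272*6) = √(-44617 - 34*48) = √(-44617 - 1632) = √(-46249) = I*√46249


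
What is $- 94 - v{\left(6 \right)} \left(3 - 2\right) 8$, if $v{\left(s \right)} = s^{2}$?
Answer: $27072$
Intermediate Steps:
$- 94 - v{\left(6 \right)} \left(3 - 2\right) 8 = - 94 - 6^{2} \left(3 - 2\right) 8 = - 94 - 36 \cdot 1 \cdot 8 = - 94 \left(-1\right) 36 \cdot 8 = - 94 \left(\left(-36\right) 8\right) = \left(-94\right) \left(-288\right) = 27072$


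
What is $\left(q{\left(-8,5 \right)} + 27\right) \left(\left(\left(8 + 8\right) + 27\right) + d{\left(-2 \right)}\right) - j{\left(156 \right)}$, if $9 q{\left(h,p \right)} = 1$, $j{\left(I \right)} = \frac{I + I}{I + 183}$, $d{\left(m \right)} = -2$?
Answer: $\frac{1129516}{1017} \approx 1110.6$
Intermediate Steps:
$j{\left(I \right)} = \frac{2 I}{183 + I}$
$q{\left(h,p \right)} = \frac{1}{9}$ ($q{\left(h,p \right)} = \frac{1}{9} \cdot 1 = \frac{1}{9}$)
$\left(q{\left(-8,5 \right)} + 27\right) \left(\left(\left(8 + 8\right) + 27\right) + d{\left(-2 \right)}\right) - j{\left(156 \right)} = \left(\frac{1}{9} + 27\right) \left(\left(\left(8 + 8\right) + 27\right) - 2\right) - 2 \cdot 156 \frac{1}{183 + 156} = \frac{244 \left(\left(16 + 27\right) - 2\right)}{9} - 2 \cdot 156 \cdot \frac{1}{339} = \frac{244 \left(43 - 2\right)}{9} - 2 \cdot 156 \cdot \frac{1}{339} = \frac{244}{9} \cdot 41 - \frac{104}{113} = \frac{10004}{9} - \frac{104}{113} = \frac{1129516}{1017}$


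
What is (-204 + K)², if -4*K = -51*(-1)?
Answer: 751689/16 ≈ 46981.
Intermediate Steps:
K = -51/4 (K = -(-51)*(-1)/4 = -¼*51 = -51/4 ≈ -12.750)
(-204 + K)² = (-204 - 51/4)² = (-867/4)² = 751689/16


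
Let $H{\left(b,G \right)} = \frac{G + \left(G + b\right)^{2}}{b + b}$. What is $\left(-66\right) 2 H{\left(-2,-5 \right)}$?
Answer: $1452$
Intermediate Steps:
$H{\left(b,G \right)} = \frac{G + \left(G + b\right)^{2}}{2 b}$
$\left(-66\right) 2 H{\left(-2,-5 \right)} = \left(-66\right) 2 \frac{-5 + \left(-5 - 2\right)^{2}}{2 \left(-2\right)} = - 132 \cdot \frac{1}{2} \left(- \frac{1}{2}\right) \left(-5 + \left(-7\right)^{2}\right) = - 132 \cdot \frac{1}{2} \left(- \frac{1}{2}\right) \left(-5 + 49\right) = - 132 \cdot \frac{1}{2} \left(- \frac{1}{2}\right) 44 = \left(-132\right) \left(-11\right) = 1452$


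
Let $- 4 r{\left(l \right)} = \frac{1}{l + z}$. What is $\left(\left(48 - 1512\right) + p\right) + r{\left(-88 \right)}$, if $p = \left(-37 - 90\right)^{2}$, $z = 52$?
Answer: $\frac{2111761}{144} \approx 14665.0$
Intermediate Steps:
$p = 16129$ ($p = \left(-127\right)^{2} = 16129$)
$r{\left(l \right)} = - \frac{1}{4 \left(52 + l\right)}$ ($r{\left(l \right)} = - \frac{1}{4 \left(l + 52\right)} = - \frac{1}{4 \left(52 + l\right)}$)
$\left(\left(48 - 1512\right) + p\right) + r{\left(-88 \right)} = \left(\left(48 - 1512\right) + 16129\right) - \frac{1}{208 + 4 \left(-88\right)} = \left(\left(48 - 1512\right) + 16129\right) - \frac{1}{208 - 352} = \left(-1464 + 16129\right) - \frac{1}{-144} = 14665 - - \frac{1}{144} = 14665 + \frac{1}{144} = \frac{2111761}{144}$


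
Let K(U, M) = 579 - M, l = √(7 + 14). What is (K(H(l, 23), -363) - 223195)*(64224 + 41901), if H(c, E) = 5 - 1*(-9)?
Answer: -23586599625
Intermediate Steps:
l = √21 ≈ 4.5826
H(c, E) = 14 (H(c, E) = 5 + 9 = 14)
(K(H(l, 23), -363) - 223195)*(64224 + 41901) = ((579 - 1*(-363)) - 223195)*(64224 + 41901) = ((579 + 363) - 223195)*106125 = (942 - 223195)*106125 = -222253*106125 = -23586599625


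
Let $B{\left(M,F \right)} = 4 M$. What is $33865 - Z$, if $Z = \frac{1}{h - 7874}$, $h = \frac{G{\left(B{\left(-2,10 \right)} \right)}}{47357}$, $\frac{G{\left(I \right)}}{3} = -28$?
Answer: $\frac{12627889486587}{372889102} \approx 33865.0$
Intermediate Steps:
$G{\left(I \right)} = -84$ ($G{\left(I \right)} = 3 \left(-28\right) = -84$)
$h = - \frac{84}{47357} \approx -0.0017738$
$Z = - \frac{47357}{372889102}$ ($Z = \frac{1}{- \frac{84}{47357} - 7874} = \frac{1}{- \frac{372889102}{47357}} = - \frac{47357}{372889102} \approx -0.000127$)
$33865 - Z = 33865 - - \frac{47357}{372889102} = 33865 + \frac{47357}{372889102} = \frac{12627889486587}{372889102}$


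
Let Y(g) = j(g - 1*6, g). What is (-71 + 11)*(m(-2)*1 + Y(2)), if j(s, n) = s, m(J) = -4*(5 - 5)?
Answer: 240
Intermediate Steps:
m(J) = 0 (m(J) = -4*0 = 0)
Y(g) = -6 + g (Y(g) = g - 1*6 = g - 6 = -6 + g)
(-71 + 11)*(m(-2)*1 + Y(2)) = (-71 + 11)*(0*1 + (-6 + 2)) = -60*(0 - 4) = -60*(-4) = 240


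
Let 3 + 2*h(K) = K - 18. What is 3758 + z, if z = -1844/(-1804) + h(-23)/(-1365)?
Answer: 2314120357/615615 ≈ 3759.0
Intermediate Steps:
h(K) = -21/2 + K/2 (h(K) = -3/2 + (K - 18)/2 = -3/2 + (-18 + K)/2 = -3/2 + (-9 + K/2) = -21/2 + K/2)
z = 639187/615615 (z = -1844/(-1804) + (-21/2 + (½)*(-23))/(-1365) = -1844*(-1/1804) + (-21/2 - 23/2)*(-1/1365) = 461/451 - 22*(-1/1365) = 461/451 + 22/1365 = 639187/615615 ≈ 1.0383)
3758 + z = 3758 + 639187/615615 = 2314120357/615615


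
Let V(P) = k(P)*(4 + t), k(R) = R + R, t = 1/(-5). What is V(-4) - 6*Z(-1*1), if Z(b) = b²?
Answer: -182/5 ≈ -36.400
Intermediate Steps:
t = -⅕ ≈ -0.20000
k(R) = 2*R
V(P) = 38*P/5 (V(P) = (2*P)*(4 - ⅕) = (2*P)*(19/5) = 38*P/5)
V(-4) - 6*Z(-1*1) = (38/5)*(-4) - 6*(-1*1)² = -152/5 - 6*(-1)² = -152/5 - 6*1 = -152/5 - 6 = -182/5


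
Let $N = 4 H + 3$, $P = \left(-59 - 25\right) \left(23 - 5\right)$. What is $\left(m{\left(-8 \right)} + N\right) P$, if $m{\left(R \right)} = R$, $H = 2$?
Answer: $-4536$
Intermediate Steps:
$P = -1512$ ($P = \left(-84\right) 18 = -1512$)
$N = 11$ ($N = 4 \cdot 2 + 3 = 8 + 3 = 11$)
$\left(m{\left(-8 \right)} + N\right) P = \left(-8 + 11\right) \left(-1512\right) = 3 \left(-1512\right) = -4536$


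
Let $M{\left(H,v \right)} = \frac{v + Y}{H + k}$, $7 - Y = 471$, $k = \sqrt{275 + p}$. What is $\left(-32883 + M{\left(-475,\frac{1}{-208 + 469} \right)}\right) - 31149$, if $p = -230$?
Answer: $- \frac{753982968047}{11775276} + \frac{121103 \sqrt{5}}{19625460} \approx -64031.0$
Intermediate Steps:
$k = 3 \sqrt{5}$ ($k = \sqrt{275 - 230} = \sqrt{45} = 3 \sqrt{5} \approx 6.7082$)
$Y = -464$ ($Y = 7 - 471 = -464$)
$M{\left(H,v \right)} = \frac{-464 + v}{H + 3 \sqrt{5}}$ ($M{\left(H,v \right)} = \frac{v - 464}{H + 3 \sqrt{5}} = \frac{-464 + v}{H + 3 \sqrt{5}}$)
$\left(-32883 + M{\left(-475,\frac{1}{-208 + 469} \right)}\right) - 31149 = \left(-32883 + \frac{-464 + \frac{1}{-208 + 469}}{-475 + 3 \sqrt{5}}\right) - 31149 = \left(-32883 + \frac{-464 + \frac{1}{261}}{-475 + 3 \sqrt{5}}\right) - 31149 = \left(-32883 + \frac{1}{-475 + 3 \sqrt{5}} \left(- \frac{121103}{261}\right)\right) - 31149 = \left(-32883 - \frac{121103}{261 \left(-475 + 3 \sqrt{5}\right)}\right) - 31149 = -64032 - \frac{121103}{261 \left(-475 + 3 \sqrt{5}\right)}$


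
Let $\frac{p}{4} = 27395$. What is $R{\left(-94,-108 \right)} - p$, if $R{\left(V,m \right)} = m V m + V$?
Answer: $-1206090$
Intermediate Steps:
$p = 109580$ ($p = 4 \cdot 27395 = 109580$)
$R{\left(V,m \right)} = V + V m^{2}$ ($R{\left(V,m \right)} = V m m + V = V m^{2} + V = V + V m^{2}$)
$R{\left(-94,-108 \right)} - p = - 94 \left(1 + \left(-108\right)^{2}\right) - 109580 = - 94 \left(1 + 11664\right) - 109580 = \left(-94\right) 11665 - 109580 = -1096510 - 109580 = -1206090$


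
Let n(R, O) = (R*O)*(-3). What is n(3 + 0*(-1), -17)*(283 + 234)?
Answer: 79101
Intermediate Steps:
n(R, O) = -3*O*R (n(R, O) = (O*R)*(-3) = -3*O*R)
n(3 + 0*(-1), -17)*(283 + 234) = (-3*(-17)*(3 + 0*(-1)))*(283 + 234) = -3*(-17)*(3 + 0)*517 = -3*(-17)*3*517 = 153*517 = 79101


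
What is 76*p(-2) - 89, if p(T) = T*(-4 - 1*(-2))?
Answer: 215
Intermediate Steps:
p(T) = -2*T (p(T) = T*(-4 + 2) = T*(-2) = -2*T)
76*p(-2) - 89 = 76*(-2*(-2)) - 89 = 76*4 - 89 = 304 - 89 = 215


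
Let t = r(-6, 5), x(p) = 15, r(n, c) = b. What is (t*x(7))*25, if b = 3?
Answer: 1125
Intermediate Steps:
r(n, c) = 3
t = 3
(t*x(7))*25 = (3*15)*25 = 45*25 = 1125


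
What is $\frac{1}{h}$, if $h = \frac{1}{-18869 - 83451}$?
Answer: $-102320$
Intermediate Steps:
$h = - \frac{1}{102320}$ ($h = \frac{1}{-102320} = - \frac{1}{102320} \approx -9.7733 \cdot 10^{-6}$)
$\frac{1}{h} = \frac{1}{- \frac{1}{102320}} = -102320$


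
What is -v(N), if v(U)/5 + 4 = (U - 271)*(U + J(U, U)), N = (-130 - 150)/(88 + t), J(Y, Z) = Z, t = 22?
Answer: -840100/121 ≈ -6943.0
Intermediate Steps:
N = -28/11 (N = (-130 - 150)/(88 + 22) = -280/110 = -280*1/110 = -28/11 ≈ -2.5455)
v(U) = -20 + 10*U*(-271 + U) (v(U) = -20 + 5*((U - 271)*(U + U)) = -20 + 5*((-271 + U)*(2*U)) = -20 + 5*(2*U*(-271 + U)) = -20 + 10*U*(-271 + U))
-v(N) = -(-20 - 2710*(-28/11) + 10*(-28/11)**2) = -(-20 + 75880/11 + 10*(784/121)) = -(-20 + 75880/11 + 7840/121) = -1*840100/121 = -840100/121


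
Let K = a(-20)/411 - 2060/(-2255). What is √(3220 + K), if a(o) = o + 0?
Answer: 2*√27666182656563/185361 ≈ 56.753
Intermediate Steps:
a(o) = o
K = 160312/185361 (K = -20/411 - 2060/(-2255) = -20*1/411 - 2060*(-1/2255) = -20/411 + 412/451 = 160312/185361 ≈ 0.86486)
√(3220 + K) = √(3220 + 160312/185361) = √(597022732/185361) = 2*√27666182656563/185361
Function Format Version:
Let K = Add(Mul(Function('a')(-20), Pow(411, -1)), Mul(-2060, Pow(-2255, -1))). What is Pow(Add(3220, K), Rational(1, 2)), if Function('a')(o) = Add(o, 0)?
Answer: Mul(Rational(2, 185361), Pow(27666182656563, Rational(1, 2))) ≈ 56.753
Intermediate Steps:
Function('a')(o) = o
K = Rational(160312, 185361) (K = Add(Mul(-20, Pow(411, -1)), Mul(-2060, Pow(-2255, -1))) = Add(Mul(-20, Rational(1, 411)), Mul(-2060, Rational(-1, 2255))) = Add(Rational(-20, 411), Rational(412, 451)) = Rational(160312, 185361) ≈ 0.86486)
Pow(Add(3220, K), Rational(1, 2)) = Pow(Add(3220, Rational(160312, 185361)), Rational(1, 2)) = Pow(Rational(597022732, 185361), Rational(1, 2)) = Mul(Rational(2, 185361), Pow(27666182656563, Rational(1, 2)))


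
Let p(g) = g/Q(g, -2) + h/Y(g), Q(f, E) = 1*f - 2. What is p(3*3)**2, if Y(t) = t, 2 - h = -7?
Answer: 256/49 ≈ 5.2245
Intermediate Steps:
h = 9 (h = 2 - 1*(-7) = 2 + 7 = 9)
Q(f, E) = -2 + f (Q(f, E) = f - 2 = -2 + f)
p(g) = 9/g + g/(-2 + g) (p(g) = g/(-2 + g) + 9/g = 9/g + g/(-2 + g))
p(3*3)**2 = (9/((3*3)) + (3*3)/(-2 + 3*3))**2 = (9/9 + 9/(-2 + 9))**2 = (9*(1/9) + 9/7)**2 = (1 + 9*(1/7))**2 = (1 + 9/7)**2 = (16/7)**2 = 256/49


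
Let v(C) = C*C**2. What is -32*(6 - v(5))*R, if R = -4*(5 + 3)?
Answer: -121856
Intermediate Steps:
R = -32 (R = -4*8 = -32)
v(C) = C**3
-32*(6 - v(5))*R = -32*(6 - 1*5**3)*(-32) = -32*(6 - 1*125)*(-32) = -32*(6 - 125)*(-32) = -32*(-119*(-32)) = -121856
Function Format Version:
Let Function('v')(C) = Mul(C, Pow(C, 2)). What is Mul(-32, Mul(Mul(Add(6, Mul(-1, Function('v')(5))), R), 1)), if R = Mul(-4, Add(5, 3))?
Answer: -121856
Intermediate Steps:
R = -32 (R = Mul(-4, 8) = -32)
Function('v')(C) = Pow(C, 3)
Mul(-32, Mul(Mul(Add(6, Mul(-1, Function('v')(5))), R), 1)) = Mul(-32, Mul(Mul(Add(6, Mul(-1, Pow(5, 3))), -32), 1)) = Mul(-32, Mul(Mul(Add(6, Mul(-1, 125)), -32), 1)) = Mul(-32, Mul(Mul(Add(6, -125), -32), 1)) = Mul(-32, Mul(Mul(-119, -32), 1)) = Mul(-32, Mul(3808, 1)) = Mul(-32, 3808) = -121856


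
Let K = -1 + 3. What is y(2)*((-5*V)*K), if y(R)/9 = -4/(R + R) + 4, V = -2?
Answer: 540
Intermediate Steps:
y(R) = 36 - 18/R (y(R) = 9*(-4/(R + R) + 4) = 9*(-4*1/(2*R) + 4) = 9*(-2/R + 4) = 9*(4 - 2/R) = 36 - 18/R)
K = 2
y(2)*((-5*V)*K) = (36 - 18/2)*(-5*(-2)*2) = (36 - 18*1/2)*(10*2) = (36 - 9)*20 = 27*20 = 540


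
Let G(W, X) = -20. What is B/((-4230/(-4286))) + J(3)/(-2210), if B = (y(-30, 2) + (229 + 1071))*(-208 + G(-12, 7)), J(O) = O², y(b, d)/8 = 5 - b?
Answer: -113740497749/311610 ≈ -3.6501e+5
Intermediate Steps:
y(b, d) = 40 - 8*b (y(b, d) = 8*(5 - b) = 40 - 8*b)
B = -360240 (B = ((40 - 8*(-30)) + (229 + 1071))*(-208 - 20) = ((40 + 240) + 1300)*(-228) = (280 + 1300)*(-228) = 1580*(-228) = -360240)
B/((-4230/(-4286))) + J(3)/(-2210) = -360240/((-4230/(-4286))) + 3²/(-2210) = -360240/((-4230*(-1/4286))) + 9*(-1/2210) = -360240/2115/2143 - 9/2210 = -360240*2143/2115 - 9/2210 = -51466288/141 - 9/2210 = -113740497749/311610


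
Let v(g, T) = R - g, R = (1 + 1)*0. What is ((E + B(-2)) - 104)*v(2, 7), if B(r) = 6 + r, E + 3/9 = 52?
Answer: 290/3 ≈ 96.667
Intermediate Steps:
E = 155/3 (E = -1/3 + 52 = 155/3 ≈ 51.667)
R = 0 (R = 2*0 = 0)
v(g, T) = -g (v(g, T) = 0 - g = -g)
((E + B(-2)) - 104)*v(2, 7) = ((155/3 + (6 - 2)) - 104)*(-1*2) = ((155/3 + 4) - 104)*(-2) = (167/3 - 104)*(-2) = -145/3*(-2) = 290/3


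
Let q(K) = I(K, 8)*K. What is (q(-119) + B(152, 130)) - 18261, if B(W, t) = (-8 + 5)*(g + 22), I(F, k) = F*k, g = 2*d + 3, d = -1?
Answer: 94958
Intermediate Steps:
g = 1 (g = 2*(-1) + 3 = -2 + 3 = 1)
B(W, t) = -69 (B(W, t) = (-8 + 5)*(1 + 22) = -3*23 = -69)
q(K) = 8*K**2 (q(K) = (K*8)*K = (8*K)*K = 8*K**2)
(q(-119) + B(152, 130)) - 18261 = (8*(-119)**2 - 69) - 18261 = (8*14161 - 69) - 18261 = (113288 - 69) - 18261 = 113219 - 18261 = 94958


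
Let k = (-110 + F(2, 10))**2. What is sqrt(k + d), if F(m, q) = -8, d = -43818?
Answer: I*sqrt(29894) ≈ 172.9*I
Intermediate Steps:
k = 13924 (k = (-110 - 8)**2 = (-118)**2 = 13924)
sqrt(k + d) = sqrt(13924 - 43818) = sqrt(-29894) = I*sqrt(29894)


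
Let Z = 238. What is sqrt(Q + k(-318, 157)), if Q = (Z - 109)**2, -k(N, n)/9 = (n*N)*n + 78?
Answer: 3*sqrt(7840153) ≈ 8400.1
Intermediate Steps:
k(N, n) = -702 - 9*N*n**2 (k(N, n) = -9*((n*N)*n + 78) = -9*((N*n)*n + 78) = -9*(N*n**2 + 78) = -9*(78 + N*n**2) = -702 - 9*N*n**2)
Q = 16641 (Q = (238 - 109)**2 = 129**2 = 16641)
sqrt(Q + k(-318, 157)) = sqrt(16641 + (-702 - 9*(-318)*157**2)) = sqrt(16641 + (-702 - 9*(-318)*24649)) = sqrt(16641 + (-702 + 70545438)) = sqrt(16641 + 70544736) = sqrt(70561377) = 3*sqrt(7840153)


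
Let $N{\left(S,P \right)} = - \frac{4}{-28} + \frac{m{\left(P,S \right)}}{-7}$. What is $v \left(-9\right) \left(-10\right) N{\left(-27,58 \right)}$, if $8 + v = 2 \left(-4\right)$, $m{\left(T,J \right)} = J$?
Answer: $-5760$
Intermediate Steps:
$N{\left(S,P \right)} = \frac{1}{7} - \frac{S}{7}$ ($N{\left(S,P \right)} = - \frac{4}{-28} + \frac{S}{-7} = \left(-4\right) \left(- \frac{1}{28}\right) + S \left(- \frac{1}{7}\right) = \frac{1}{7} - \frac{S}{7}$)
$v = -16$ ($v = -8 + 2 \left(-4\right) = -8 - 8 = -16$)
$v \left(-9\right) \left(-10\right) N{\left(-27,58 \right)} = \left(-16\right) \left(-9\right) \left(-10\right) \left(\frac{1}{7} - - \frac{27}{7}\right) = 144 \left(-10\right) \left(\frac{1}{7} + \frac{27}{7}\right) = \left(-1440\right) 4 = -5760$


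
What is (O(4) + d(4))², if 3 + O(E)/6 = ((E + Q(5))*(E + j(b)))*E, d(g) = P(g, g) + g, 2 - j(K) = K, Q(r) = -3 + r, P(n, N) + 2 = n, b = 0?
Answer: 725904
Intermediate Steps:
P(n, N) = -2 + n
j(K) = 2 - K
d(g) = -2 + 2*g (d(g) = (-2 + g) + g = -2 + 2*g)
O(E) = -18 + 6*E*(2 + E)² (O(E) = -18 + 6*(((E + (-3 + 5))*(E + (2 - 1*0)))*E) = -18 + 6*(((E + 2)*(E + (2 + 0)))*E) = -18 + 6*(((2 + E)*(E + 2))*E) = -18 + 6*(((2 + E)*(2 + E))*E) = -18 + 6*((2 + E)²*E) = -18 + 6*(E*(2 + E)²) = -18 + 6*E*(2 + E)²)
(O(4) + d(4))² = ((-18 + 6*4³ + 24*4 + 24*4²) + (-2 + 2*4))² = ((-18 + 6*64 + 96 + 24*16) + (-2 + 8))² = ((-18 + 384 + 96 + 384) + 6)² = (846 + 6)² = 852² = 725904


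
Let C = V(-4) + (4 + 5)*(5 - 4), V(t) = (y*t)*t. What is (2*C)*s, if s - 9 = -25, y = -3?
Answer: 1248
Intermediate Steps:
V(t) = -3*t² (V(t) = (-3*t)*t = -3*t²)
s = -16 (s = 9 - 25 = -16)
C = -39 (C = -3*(-4)² + (4 + 5)*(5 - 4) = -3*16 + 9*1 = -48 + 9 = -39)
(2*C)*s = (2*(-39))*(-16) = -78*(-16) = 1248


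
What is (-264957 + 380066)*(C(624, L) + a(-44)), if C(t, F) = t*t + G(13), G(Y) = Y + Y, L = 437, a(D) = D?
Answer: 44818610022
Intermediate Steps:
G(Y) = 2*Y
C(t, F) = 26 + t**2 (C(t, F) = t*t + 2*13 = t**2 + 26 = 26 + t**2)
(-264957 + 380066)*(C(624, L) + a(-44)) = (-264957 + 380066)*((26 + 624**2) - 44) = 115109*((26 + 389376) - 44) = 115109*(389402 - 44) = 115109*389358 = 44818610022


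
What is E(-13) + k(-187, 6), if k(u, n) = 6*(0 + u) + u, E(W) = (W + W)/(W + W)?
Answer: -1308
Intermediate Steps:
E(W) = 1 (E(W) = (2*W)/((2*W)) = (2*W)*(1/(2*W)) = 1)
k(u, n) = 7*u (k(u, n) = 6*u + u = 7*u)
E(-13) + k(-187, 6) = 1 + 7*(-187) = 1 - 1309 = -1308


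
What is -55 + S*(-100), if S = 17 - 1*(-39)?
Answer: -5655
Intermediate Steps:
S = 56 (S = 17 + 39 = 56)
-55 + S*(-100) = -55 + 56*(-100) = -55 - 5600 = -5655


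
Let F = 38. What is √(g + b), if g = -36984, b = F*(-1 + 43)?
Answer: 6*I*√983 ≈ 188.12*I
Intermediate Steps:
b = 1596 (b = 38*(-1 + 43) = 38*42 = 1596)
√(g + b) = √(-36984 + 1596) = √(-35388) = 6*I*√983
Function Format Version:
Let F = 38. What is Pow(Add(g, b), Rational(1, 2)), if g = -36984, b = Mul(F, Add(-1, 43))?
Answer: Mul(6, I, Pow(983, Rational(1, 2))) ≈ Mul(188.12, I)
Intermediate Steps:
b = 1596 (b = Mul(38, Add(-1, 43)) = Mul(38, 42) = 1596)
Pow(Add(g, b), Rational(1, 2)) = Pow(Add(-36984, 1596), Rational(1, 2)) = Pow(-35388, Rational(1, 2)) = Mul(6, I, Pow(983, Rational(1, 2)))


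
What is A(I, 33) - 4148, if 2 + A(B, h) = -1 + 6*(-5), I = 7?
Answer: -4181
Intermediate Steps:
A(B, h) = -33 (A(B, h) = -2 + (-1 + 6*(-5)) = -2 + (-1 - 30) = -2 - 31 = -33)
A(I, 33) - 4148 = -33 - 4148 = -4181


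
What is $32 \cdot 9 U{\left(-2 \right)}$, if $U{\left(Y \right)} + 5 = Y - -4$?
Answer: $-864$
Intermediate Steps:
$U{\left(Y \right)} = -1 + Y$ ($U{\left(Y \right)} = -5 + \left(Y - -4\right) = -5 + \left(Y + 4\right) = -5 + \left(4 + Y\right) = -1 + Y$)
$32 \cdot 9 U{\left(-2 \right)} = 32 \cdot 9 \left(-1 - 2\right) = 288 \left(-3\right) = -864$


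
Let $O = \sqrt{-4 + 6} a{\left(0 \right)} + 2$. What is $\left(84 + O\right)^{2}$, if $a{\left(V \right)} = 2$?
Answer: $7404 + 344 \sqrt{2} \approx 7890.5$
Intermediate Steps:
$O = 2 + 2 \sqrt{2}$ ($O = \sqrt{-4 + 6} \cdot 2 + 2 = \sqrt{2} \cdot 2 + 2 = 2 \sqrt{2} + 2 = 2 + 2 \sqrt{2} \approx 4.8284$)
$\left(84 + O\right)^{2} = \left(84 + \left(2 + 2 \sqrt{2}\right)\right)^{2} = \left(86 + 2 \sqrt{2}\right)^{2}$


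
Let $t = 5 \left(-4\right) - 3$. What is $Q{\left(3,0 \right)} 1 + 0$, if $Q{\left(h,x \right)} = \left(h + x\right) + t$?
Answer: $-20$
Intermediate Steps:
$t = -23$ ($t = -20 - 3 = -23$)
$Q{\left(h,x \right)} = -23 + h + x$ ($Q{\left(h,x \right)} = \left(h + x\right) - 23 = -23 + h + x$)
$Q{\left(3,0 \right)} 1 + 0 = \left(-23 + 3 + 0\right) 1 + 0 = \left(-20\right) 1 + 0 = -20 + 0 = -20$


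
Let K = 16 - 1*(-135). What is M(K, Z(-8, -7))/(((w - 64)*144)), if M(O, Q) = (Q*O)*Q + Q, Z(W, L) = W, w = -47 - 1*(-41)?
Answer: -1207/1260 ≈ -0.95794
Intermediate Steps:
w = -6 (w = -47 + 41 = -6)
K = 151 (K = 16 + 135 = 151)
M(O, Q) = Q + O*Q² (M(O, Q) = (O*Q)*Q + Q = O*Q² + Q = Q + O*Q²)
M(K, Z(-8, -7))/(((w - 64)*144)) = (-8*(1 + 151*(-8)))/(((-6 - 64)*144)) = (-8*(1 - 1208))/((-70*144)) = -8*(-1207)/(-10080) = 9656*(-1/10080) = -1207/1260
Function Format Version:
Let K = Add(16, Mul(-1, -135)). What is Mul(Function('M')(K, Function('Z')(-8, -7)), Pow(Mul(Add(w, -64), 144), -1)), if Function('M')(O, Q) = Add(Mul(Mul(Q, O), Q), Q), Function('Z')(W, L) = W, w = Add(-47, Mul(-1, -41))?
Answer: Rational(-1207, 1260) ≈ -0.95794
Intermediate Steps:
w = -6 (w = Add(-47, 41) = -6)
K = 151 (K = Add(16, 135) = 151)
Function('M')(O, Q) = Add(Q, Mul(O, Pow(Q, 2))) (Function('M')(O, Q) = Add(Mul(Mul(O, Q), Q), Q) = Add(Mul(O, Pow(Q, 2)), Q) = Add(Q, Mul(O, Pow(Q, 2))))
Mul(Function('M')(K, Function('Z')(-8, -7)), Pow(Mul(Add(w, -64), 144), -1)) = Mul(Mul(-8, Add(1, Mul(151, -8))), Pow(Mul(Add(-6, -64), 144), -1)) = Mul(Mul(-8, Add(1, -1208)), Pow(Mul(-70, 144), -1)) = Mul(Mul(-8, -1207), Pow(-10080, -1)) = Mul(9656, Rational(-1, 10080)) = Rational(-1207, 1260)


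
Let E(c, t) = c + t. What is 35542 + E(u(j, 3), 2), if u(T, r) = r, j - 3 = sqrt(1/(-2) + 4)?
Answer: 35547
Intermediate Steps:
j = 3 + sqrt(14)/2 (j = 3 + sqrt(1/(-2) + 4) = 3 + sqrt(-1/2 + 4) = 3 + sqrt(7/2) = 3 + sqrt(14)/2 ≈ 4.8708)
35542 + E(u(j, 3), 2) = 35542 + (3 + 2) = 35542 + 5 = 35547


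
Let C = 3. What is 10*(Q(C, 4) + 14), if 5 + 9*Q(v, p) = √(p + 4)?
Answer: 1210/9 + 20*√2/9 ≈ 137.59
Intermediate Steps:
Q(v, p) = -5/9 + √(4 + p)/9 (Q(v, p) = -5/9 + √(p + 4)/9 = -5/9 + √(4 + p)/9)
10*(Q(C, 4) + 14) = 10*((-5/9 + √(4 + 4)/9) + 14) = 10*((-5/9 + √8/9) + 14) = 10*((-5/9 + (2*√2)/9) + 14) = 10*((-5/9 + 2*√2/9) + 14) = 10*(121/9 + 2*√2/9) = 1210/9 + 20*√2/9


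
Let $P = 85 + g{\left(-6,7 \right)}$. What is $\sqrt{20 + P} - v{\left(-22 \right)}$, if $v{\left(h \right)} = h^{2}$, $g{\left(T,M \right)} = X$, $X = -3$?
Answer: $-484 + \sqrt{102} \approx -473.9$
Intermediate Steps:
$g{\left(T,M \right)} = -3$
$P = 82$ ($P = 85 - 3 = 82$)
$\sqrt{20 + P} - v{\left(-22 \right)} = \sqrt{20 + 82} - \left(-22\right)^{2} = \sqrt{102} - 484 = -484 + \sqrt{102}$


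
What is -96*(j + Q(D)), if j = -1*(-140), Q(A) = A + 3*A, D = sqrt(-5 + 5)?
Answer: -13440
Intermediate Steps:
D = 0 (D = sqrt(0) = 0)
Q(A) = 4*A
j = 140
-96*(j + Q(D)) = -96*(140 + 4*0) = -96*(140 + 0) = -96*140 = -13440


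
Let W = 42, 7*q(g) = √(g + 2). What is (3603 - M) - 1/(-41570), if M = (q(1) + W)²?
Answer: 3745789609/2036930 - 12*√3 ≈ 1818.2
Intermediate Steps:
q(g) = √(2 + g)/7 (q(g) = √(g + 2)/7 = √(2 + g)/7)
M = (42 + √3/7)² (M = (√(2 + 1)/7 + 42)² = (√3/7 + 42)² = (42 + √3/7)² ≈ 1784.8)
(3603 - M) - 1/(-41570) = (3603 - (294 + √3)²/49) - 1/(-41570) = (3603 - (294 + √3)²/49) - 1*(-1/41570) = (3603 - (294 + √3)²/49) + 1/41570 = 149776711/41570 - (294 + √3)²/49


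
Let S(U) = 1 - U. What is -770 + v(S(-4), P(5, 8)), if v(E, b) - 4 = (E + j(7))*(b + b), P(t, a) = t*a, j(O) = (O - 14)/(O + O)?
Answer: -406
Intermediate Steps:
j(O) = (-14 + O)/(2*O) (j(O) = (-14 + O)/((2*O)) = (-14 + O)*(1/(2*O)) = (-14 + O)/(2*O))
P(t, a) = a*t
v(E, b) = 4 + 2*b*(-½ + E) (v(E, b) = 4 + (E + (½)*(-14 + 7)/7)*(b + b) = 4 + (E + (½)*(⅐)*(-7))*(2*b) = 4 + (E - ½)*(2*b) = 4 + (-½ + E)*(2*b) = 4 + 2*b*(-½ + E))
-770 + v(S(-4), P(5, 8)) = -770 + (4 - 8*5 + 2*(1 - 1*(-4))*(8*5)) = -770 + (4 - 1*40 + 2*(1 + 4)*40) = -770 + (4 - 40 + 2*5*40) = -770 + (4 - 40 + 400) = -770 + 364 = -406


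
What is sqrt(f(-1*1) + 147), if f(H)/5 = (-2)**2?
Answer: sqrt(167) ≈ 12.923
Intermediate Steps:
f(H) = 20 (f(H) = 5*(-2)**2 = 5*4 = 20)
sqrt(f(-1*1) + 147) = sqrt(20 + 147) = sqrt(167)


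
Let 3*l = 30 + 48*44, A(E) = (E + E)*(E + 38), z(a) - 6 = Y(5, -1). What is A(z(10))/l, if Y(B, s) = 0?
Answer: 88/119 ≈ 0.73950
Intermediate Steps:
z(a) = 6 (z(a) = 6 + 0 = 6)
A(E) = 2*E*(38 + E) (A(E) = (2*E)*(38 + E) = 2*E*(38 + E))
l = 714 (l = (30 + 48*44)/3 = (30 + 2112)/3 = (1/3)*2142 = 714)
A(z(10))/l = (2*6*(38 + 6))/714 = (2*6*44)*(1/714) = 528*(1/714) = 88/119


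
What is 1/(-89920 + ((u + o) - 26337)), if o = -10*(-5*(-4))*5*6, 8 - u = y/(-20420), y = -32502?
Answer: -10210/1248178541 ≈ -8.1799e-6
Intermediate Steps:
u = 65429/10210 (u = 8 - (-32502)/(-20420) = 8 - (-32502)*(-1)/20420 = 8 - 1*16251/10210 = 8 - 16251/10210 = 65429/10210 ≈ 6.4083)
o = -6000 (o = -200*5*6 = -10*100*6 = -1000*6 = -6000)
1/(-89920 + ((u + o) - 26337)) = 1/(-89920 + ((65429/10210 - 6000) - 26337)) = 1/(-89920 + (-61194571/10210 - 26337)) = 1/(-89920 - 330095341/10210) = 1/(-1248178541/10210) = -10210/1248178541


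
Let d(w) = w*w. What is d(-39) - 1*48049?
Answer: -46528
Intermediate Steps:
d(w) = w²
d(-39) - 1*48049 = (-39)² - 1*48049 = 1521 - 48049 = -46528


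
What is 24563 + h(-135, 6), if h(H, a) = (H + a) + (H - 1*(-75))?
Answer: 24374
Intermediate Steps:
h(H, a) = 75 + a + 2*H (h(H, a) = (H + a) + (H + 75) = (H + a) + (75 + H) = 75 + a + 2*H)
24563 + h(-135, 6) = 24563 + (75 + 6 + 2*(-135)) = 24563 + (75 + 6 - 270) = 24563 - 189 = 24374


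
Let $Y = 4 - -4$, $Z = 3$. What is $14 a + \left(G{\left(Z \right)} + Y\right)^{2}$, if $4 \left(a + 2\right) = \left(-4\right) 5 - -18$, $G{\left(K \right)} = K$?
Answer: $86$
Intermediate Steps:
$Y = 8$ ($Y = 4 + 4 = 8$)
$a = - \frac{5}{2}$ ($a = -2 + \frac{\left(-4\right) 5 - -18}{4} = -2 + \frac{-20 + 18}{4} = -2 + \frac{1}{4} \left(-2\right) = -2 - \frac{1}{2} = - \frac{5}{2} \approx -2.5$)
$14 a + \left(G{\left(Z \right)} + Y\right)^{2} = 14 \left(- \frac{5}{2}\right) + \left(3 + 8\right)^{2} = -35 + 11^{2} = -35 + 121 = 86$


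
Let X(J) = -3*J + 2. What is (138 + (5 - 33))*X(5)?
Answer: -1430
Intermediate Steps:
X(J) = 2 - 3*J
(138 + (5 - 33))*X(5) = (138 + (5 - 33))*(2 - 3*5) = (138 - 28)*(2 - 15) = 110*(-13) = -1430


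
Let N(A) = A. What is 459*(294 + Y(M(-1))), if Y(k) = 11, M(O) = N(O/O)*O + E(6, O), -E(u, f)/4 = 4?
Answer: 139995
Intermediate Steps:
E(u, f) = -16 (E(u, f) = -4*4 = -16)
M(O) = -16 + O (M(O) = (O/O)*O - 16 = 1*O - 16 = O - 16 = -16 + O)
459*(294 + Y(M(-1))) = 459*(294 + 11) = 459*305 = 139995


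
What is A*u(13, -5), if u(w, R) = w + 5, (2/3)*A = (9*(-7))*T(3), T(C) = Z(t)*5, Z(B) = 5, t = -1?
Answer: -42525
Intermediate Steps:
T(C) = 25 (T(C) = 5*5 = 25)
A = -4725/2 (A = 3*((9*(-7))*25)/2 = 3*(-63*25)/2 = (3/2)*(-1575) = -4725/2 ≈ -2362.5)
u(w, R) = 5 + w
A*u(13, -5) = -4725*(5 + 13)/2 = -4725/2*18 = -42525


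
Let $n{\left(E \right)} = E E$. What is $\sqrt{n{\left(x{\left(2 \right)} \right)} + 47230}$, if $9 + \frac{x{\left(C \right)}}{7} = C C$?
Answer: $\sqrt{48455} \approx 220.13$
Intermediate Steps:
$x{\left(C \right)} = -63 + 7 C^{2}$ ($x{\left(C \right)} = -63 + 7 C C = -63 + 7 C^{2}$)
$n{\left(E \right)} = E^{2}$
$\sqrt{n{\left(x{\left(2 \right)} \right)} + 47230} = \sqrt{\left(-63 + 7 \cdot 2^{2}\right)^{2} + 47230} = \sqrt{\left(-63 + 7 \cdot 4\right)^{2} + 47230} = \sqrt{\left(-63 + 28\right)^{2} + 47230} = \sqrt{\left(-35\right)^{2} + 47230} = \sqrt{1225 + 47230} = \sqrt{48455}$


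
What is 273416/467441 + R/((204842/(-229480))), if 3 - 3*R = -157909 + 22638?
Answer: -558094315437904/11048255691 ≈ -50514.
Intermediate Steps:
R = 135274/3 (R = 1 - (-157909 + 22638)/3 = 1 - ⅓*(-135271) = 1 + 135271/3 = 135274/3 ≈ 45091.)
273416/467441 + R/((204842/(-229480))) = 273416/467441 + 135274/(3*((204842/(-229480)))) = 273416*(1/467441) + 135274/(3*((204842*(-1/229480)))) = 21032/35957 + 135274/(3*(-102421/114740)) = 21032/35957 + (135274/3)*(-114740/102421) = 21032/35957 - 15521338760/307263 = -558094315437904/11048255691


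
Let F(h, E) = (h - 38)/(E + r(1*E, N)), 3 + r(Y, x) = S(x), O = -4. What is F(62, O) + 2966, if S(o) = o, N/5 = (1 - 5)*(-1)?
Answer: 38582/13 ≈ 2967.8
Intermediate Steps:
N = 20 (N = 5*((1 - 5)*(-1)) = 5*(-4*(-1)) = 5*4 = 20)
r(Y, x) = -3 + x
F(h, E) = (-38 + h)/(17 + E) (F(h, E) = (h - 38)/(E + (-3 + 20)) = (-38 + h)/(E + 17) = (-38 + h)/(17 + E))
F(62, O) + 2966 = (-38 + 62)/(17 - 4) + 2966 = 24/13 + 2966 = 38582/13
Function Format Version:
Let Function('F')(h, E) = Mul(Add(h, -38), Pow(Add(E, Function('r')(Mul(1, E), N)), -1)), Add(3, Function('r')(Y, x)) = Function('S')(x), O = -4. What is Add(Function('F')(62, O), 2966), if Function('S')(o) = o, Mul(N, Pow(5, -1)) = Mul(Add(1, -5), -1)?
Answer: Rational(38582, 13) ≈ 2967.8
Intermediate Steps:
N = 20 (N = Mul(5, Mul(Add(1, -5), -1)) = Mul(5, Mul(-4, -1)) = Mul(5, 4) = 20)
Function('r')(Y, x) = Add(-3, x)
Function('F')(h, E) = Mul(Pow(Add(17, E), -1), Add(-38, h)) (Function('F')(h, E) = Mul(Add(h, -38), Pow(Add(E, Add(-3, 20)), -1)) = Mul(Add(-38, h), Pow(Add(E, 17), -1)) = Mul(Add(-38, h), Pow(Add(17, E), -1)) = Mul(Pow(Add(17, E), -1), Add(-38, h)))
Add(Function('F')(62, O), 2966) = Add(Mul(Pow(Add(17, -4), -1), Add(-38, 62)), 2966) = Add(Mul(Pow(13, -1), 24), 2966) = Add(Mul(Rational(1, 13), 24), 2966) = Add(Rational(24, 13), 2966) = Rational(38582, 13)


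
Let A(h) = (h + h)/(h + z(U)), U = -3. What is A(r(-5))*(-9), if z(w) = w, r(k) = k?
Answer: -45/4 ≈ -11.250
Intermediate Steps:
A(h) = 2*h/(-3 + h) (A(h) = (h + h)/(h - 3) = (2*h)/(-3 + h) = 2*h/(-3 + h))
A(r(-5))*(-9) = (2*(-5)/(-3 - 5))*(-9) = (2*(-5)/(-8))*(-9) = (2*(-5)*(-⅛))*(-9) = (5/4)*(-9) = -45/4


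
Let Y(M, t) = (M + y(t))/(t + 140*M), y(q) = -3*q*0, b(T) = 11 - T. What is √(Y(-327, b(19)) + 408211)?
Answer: √213957772565965/22894 ≈ 638.91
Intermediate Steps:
y(q) = 0 (y(q) = -1*0 = 0)
Y(M, t) = M/(t + 140*M) (Y(M, t) = (M + 0)/(t + 140*M) = M/(t + 140*M))
√(Y(-327, b(19)) + 408211) = √(-327/((11 - 1*19) + 140*(-327)) + 408211) = √(-327/((11 - 19) - 45780) + 408211) = √(-327/(-8 - 45780) + 408211) = √(-327/(-45788) + 408211) = √(-327*(-1/45788) + 408211) = √(327/45788 + 408211) = √(18691165595/45788) = √213957772565965/22894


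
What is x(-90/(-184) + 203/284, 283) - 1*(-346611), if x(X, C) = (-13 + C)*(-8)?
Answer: 344451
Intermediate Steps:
x(X, C) = 104 - 8*C
x(-90/(-184) + 203/284, 283) - 1*(-346611) = (104 - 8*283) - 1*(-346611) = (104 - 2264) + 346611 = -2160 + 346611 = 344451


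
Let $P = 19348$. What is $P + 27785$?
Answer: $47133$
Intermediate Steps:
$P + 27785 = 19348 + 27785 = 47133$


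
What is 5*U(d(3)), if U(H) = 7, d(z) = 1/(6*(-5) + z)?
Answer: 35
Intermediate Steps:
d(z) = 1/(-30 + z)
5*U(d(3)) = 5*7 = 35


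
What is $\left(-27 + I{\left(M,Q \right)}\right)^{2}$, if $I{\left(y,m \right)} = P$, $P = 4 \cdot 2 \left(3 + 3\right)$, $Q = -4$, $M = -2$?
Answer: $441$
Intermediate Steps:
$P = 48$ ($P = 4 \cdot 2 \cdot 6 = 4 \cdot 12 = 48$)
$I{\left(y,m \right)} = 48$
$\left(-27 + I{\left(M,Q \right)}\right)^{2} = \left(-27 + 48\right)^{2} = 21^{2} = 441$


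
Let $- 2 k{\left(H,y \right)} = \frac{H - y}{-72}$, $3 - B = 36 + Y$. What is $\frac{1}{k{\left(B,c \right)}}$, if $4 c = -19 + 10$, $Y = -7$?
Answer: $- \frac{576}{95} \approx -6.0632$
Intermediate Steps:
$c = - \frac{9}{4}$ ($c = \frac{-19 + 10}{4} = \frac{1}{4} \left(-9\right) = - \frac{9}{4} \approx -2.25$)
$B = -26$ ($B = 3 - \left(36 - 7\right) = 3 - 29 = -26$)
$k{\left(H,y \right)} = - \frac{y}{144} + \frac{H}{144}$ ($k{\left(H,y \right)} = - \frac{\left(H - y\right) \frac{1}{-72}}{2} = - \frac{\left(H - y\right) \left(- \frac{1}{72}\right)}{2} = - \frac{- \frac{H}{72} + \frac{y}{72}}{2} = - \frac{y}{144} + \frac{H}{144}$)
$\frac{1}{k{\left(B,c \right)}} = \frac{1}{\left(- \frac{1}{144}\right) \left(- \frac{9}{4}\right) + \frac{1}{144} \left(-26\right)} = \frac{1}{\frac{1}{64} - \frac{13}{72}} = \frac{1}{- \frac{95}{576}} = - \frac{576}{95}$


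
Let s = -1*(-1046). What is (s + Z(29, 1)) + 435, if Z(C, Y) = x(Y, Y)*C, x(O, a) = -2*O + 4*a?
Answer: 1539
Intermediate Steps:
s = 1046
Z(C, Y) = 2*C*Y (Z(C, Y) = (-2*Y + 4*Y)*C = (2*Y)*C = 2*C*Y)
(s + Z(29, 1)) + 435 = (1046 + 2*29*1) + 435 = (1046 + 58) + 435 = 1104 + 435 = 1539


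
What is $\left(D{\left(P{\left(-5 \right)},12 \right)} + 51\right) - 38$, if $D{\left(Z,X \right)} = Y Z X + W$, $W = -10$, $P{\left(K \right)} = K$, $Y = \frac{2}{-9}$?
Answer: $\frac{49}{3} \approx 16.333$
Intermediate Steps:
$Y = - \frac{2}{9}$ ($Y = 2 \left(- \frac{1}{9}\right) = - \frac{2}{9} \approx -0.22222$)
$D{\left(Z,X \right)} = -10 - \frac{2 X Z}{9}$ ($D{\left(Z,X \right)} = - \frac{2 Z}{9} X - 10 = - \frac{2 X Z}{9} - 10 = -10 - \frac{2 X Z}{9}$)
$\left(D{\left(P{\left(-5 \right)},12 \right)} + 51\right) - 38 = \left(\left(-10 - \frac{8}{3} \left(-5\right)\right) + 51\right) - 38 = \left(\left(-10 + \frac{40}{3}\right) + 51\right) - 38 = \left(\frac{10}{3} + 51\right) - 38 = \frac{163}{3} - 38 = \frac{49}{3}$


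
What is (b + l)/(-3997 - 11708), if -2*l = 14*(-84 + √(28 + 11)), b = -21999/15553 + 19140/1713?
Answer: -1061711071/27894476583 + 7*√39/15705 ≈ -0.035278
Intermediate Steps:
b = 86666711/8880763 (b = -21999*1/15553 + 19140*(1/1713) = -21999/15553 + 6380/571 = 86666711/8880763 ≈ 9.7589)
l = 588 - 7*√39 (l = -7*(-84 + √(28 + 11)) = -7*(-84 + √39) = -(-1176 + 14*√39)/2 = 588 - 7*√39 ≈ 544.29)
(b + l)/(-3997 - 11708) = (86666711/8880763 + (588 - 7*√39))/(-3997 - 11708) = (5308555355/8880763 - 7*√39)/(-15705) = (5308555355/8880763 - 7*√39)*(-1/15705) = -1061711071/27894476583 + 7*√39/15705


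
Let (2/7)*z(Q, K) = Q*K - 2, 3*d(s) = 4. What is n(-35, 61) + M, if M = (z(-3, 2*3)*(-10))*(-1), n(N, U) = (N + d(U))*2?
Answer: -2302/3 ≈ -767.33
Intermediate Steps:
d(s) = 4/3 (d(s) = (⅓)*4 = 4/3)
n(N, U) = 8/3 + 2*N (n(N, U) = (N + 4/3)*2 = (4/3 + N)*2 = 8/3 + 2*N)
z(Q, K) = -7 + 7*K*Q/2 (z(Q, K) = 7*(Q*K - 2)/2 = 7*(K*Q - 2)/2 = 7*(-2 + K*Q)/2 = -7 + 7*K*Q/2)
M = -700 (M = ((-7 + (7/2)*(2*3)*(-3))*(-10))*(-1) = ((-7 + (7/2)*6*(-3))*(-10))*(-1) = ((-7 - 63)*(-10))*(-1) = -70*(-10)*(-1) = 700*(-1) = -700)
n(-35, 61) + M = (8/3 + 2*(-35)) - 700 = (8/3 - 70) - 700 = -202/3 - 700 = -2302/3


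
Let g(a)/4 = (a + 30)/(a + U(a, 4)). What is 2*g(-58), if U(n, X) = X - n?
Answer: -56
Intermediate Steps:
g(a) = 30 + a (g(a) = 4*((a + 30)/(a + (4 - a))) = 4*((30 + a)/4) = 4*((30 + a)*(¼)) = 4*(15/2 + a/4) = 30 + a)
2*g(-58) = 2*(30 - 58) = 2*(-28) = -56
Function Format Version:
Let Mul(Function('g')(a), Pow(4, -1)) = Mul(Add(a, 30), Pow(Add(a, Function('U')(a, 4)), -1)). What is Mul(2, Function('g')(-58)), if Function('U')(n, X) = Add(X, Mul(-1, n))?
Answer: -56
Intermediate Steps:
Function('g')(a) = Add(30, a) (Function('g')(a) = Mul(4, Mul(Add(a, 30), Pow(Add(a, Add(4, Mul(-1, a))), -1))) = Mul(4, Mul(Add(30, a), Pow(4, -1))) = Mul(4, Mul(Add(30, a), Rational(1, 4))) = Mul(4, Add(Rational(15, 2), Mul(Rational(1, 4), a))) = Add(30, a))
Mul(2, Function('g')(-58)) = Mul(2, Add(30, -58)) = Mul(2, -28) = -56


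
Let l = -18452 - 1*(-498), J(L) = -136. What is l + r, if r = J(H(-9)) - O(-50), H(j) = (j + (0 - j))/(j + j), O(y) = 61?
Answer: -18151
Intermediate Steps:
H(j) = 0 (H(j) = (j - j)/((2*j)) = 0*(1/(2*j)) = 0)
l = -17954 (l = -18452 + 498 = -17954)
r = -197 (r = -136 - 1*61 = -136 - 61 = -197)
l + r = -17954 - 197 = -18151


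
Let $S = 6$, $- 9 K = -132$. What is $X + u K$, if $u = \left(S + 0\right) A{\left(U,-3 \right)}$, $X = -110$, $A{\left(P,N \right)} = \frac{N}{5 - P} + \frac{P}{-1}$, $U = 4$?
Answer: $-726$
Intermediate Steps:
$K = \frac{44}{3}$ ($K = \left(- \frac{1}{9}\right) \left(-132\right) = \frac{44}{3} \approx 14.667$)
$A{\left(P,N \right)} = - P + \frac{N}{5 - P}$ ($A{\left(P,N \right)} = \frac{N}{5 - P} + P \left(-1\right) = \frac{N}{5 - P} - P = - P + \frac{N}{5 - P}$)
$u = -42$ ($u = \left(6 + 0\right) \frac{\left(-1\right) \left(-3\right) - 4^{2} + 5 \cdot 4}{-5 + 4} = 6 \frac{3 - 16 + 20}{-1} = 6 \left(- (3 - 16 + 20)\right) = 6 \left(\left(-1\right) 7\right) = 6 \left(-7\right) = -42$)
$X + u K = -110 - 616 = -726$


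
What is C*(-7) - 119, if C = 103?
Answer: -840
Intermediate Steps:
C*(-7) - 119 = 103*(-7) - 119 = -721 - 119 = -840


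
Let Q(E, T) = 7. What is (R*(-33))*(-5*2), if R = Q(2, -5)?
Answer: 2310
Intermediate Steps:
R = 7
(R*(-33))*(-5*2) = (7*(-33))*(-5*2) = -231*(-10) = 2310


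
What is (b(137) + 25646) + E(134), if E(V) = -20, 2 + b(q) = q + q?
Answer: 25898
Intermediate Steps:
b(q) = -2 + 2*q (b(q) = -2 + (q + q) = -2 + 2*q)
(b(137) + 25646) + E(134) = ((-2 + 2*137) + 25646) - 20 = ((-2 + 274) + 25646) - 20 = (272 + 25646) - 20 = 25918 - 20 = 25898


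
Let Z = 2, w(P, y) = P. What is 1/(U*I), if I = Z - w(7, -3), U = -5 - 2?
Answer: 1/35 ≈ 0.028571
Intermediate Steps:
U = -7
I = -5 (I = 2 - 1*7 = 2 - 7 = -5)
1/(U*I) = 1/(-7*(-5)) = 1/35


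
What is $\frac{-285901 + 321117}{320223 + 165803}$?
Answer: $\frac{17608}{243013} \approx 0.072457$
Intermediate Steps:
$\frac{-285901 + 321117}{320223 + 165803} = \frac{35216}{486026} = 35216 \cdot \frac{1}{486026} = \frac{17608}{243013}$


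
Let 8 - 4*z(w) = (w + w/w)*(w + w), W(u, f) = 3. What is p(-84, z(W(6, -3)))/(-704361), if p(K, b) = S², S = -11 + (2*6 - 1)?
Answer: 0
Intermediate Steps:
z(w) = 2 - w*(1 + w)/2 (z(w) = 2 - (w + w/w)*(w + w)/4 = 2 - (w + 1)*2*w/4 = 2 - (1 + w)*2*w/4 = 2 - w*(1 + w)/2)
S = 0 (S = -11 + (12 - 1) = -11 + 11 = 0)
p(K, b) = 0 (p(K, b) = 0² = 0)
p(-84, z(W(6, -3)))/(-704361) = 0/(-704361) = 0*(-1/704361) = 0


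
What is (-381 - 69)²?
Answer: 202500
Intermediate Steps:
(-381 - 69)² = (-450)² = 202500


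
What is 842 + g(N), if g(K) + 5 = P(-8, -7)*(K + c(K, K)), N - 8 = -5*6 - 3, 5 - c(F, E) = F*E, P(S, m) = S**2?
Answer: -40443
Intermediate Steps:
c(F, E) = 5 - E*F (c(F, E) = 5 - F*E = 5 - E*F)
N = -25 (N = 8 + (-5*6 - 3) = 8 + (-30 - 3) = 8 - 33 = -25)
g(K) = 315 - 64*K**2 + 64*K (g(K) = -5 + (-8)**2*(K + (5 - K*K)) = -5 + 64*(K + (5 - K**2)) = -5 + 64*(5 + K - K**2) = -5 + (320 - 64*K**2 + 64*K) = 315 - 64*K**2 + 64*K)
842 + g(N) = 842 + (315 - 64*(-25)**2 + 64*(-25)) = 842 + (315 - 64*625 - 1600) = 842 + (315 - 40000 - 1600) = 842 - 41285 = -40443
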